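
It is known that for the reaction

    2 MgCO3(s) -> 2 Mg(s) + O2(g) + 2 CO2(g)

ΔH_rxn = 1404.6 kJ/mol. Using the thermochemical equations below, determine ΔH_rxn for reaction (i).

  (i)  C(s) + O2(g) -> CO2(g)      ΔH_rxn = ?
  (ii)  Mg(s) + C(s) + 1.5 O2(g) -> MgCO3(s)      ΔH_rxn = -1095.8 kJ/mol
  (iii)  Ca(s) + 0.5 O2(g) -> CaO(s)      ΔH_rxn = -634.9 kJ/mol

ΔH_rxn = -393.5 kJ/mol

(i) × 2: contributes 2·x
(ii) reversed and × 2: (-2)·(-1095.8) = +2191.6 kJ/mol
(iii): not needed.
+1404.6 = (+2191.6) + 2·x
x = (+1404.6 − (+2191.6)) / (2) = -393.5 kJ/mol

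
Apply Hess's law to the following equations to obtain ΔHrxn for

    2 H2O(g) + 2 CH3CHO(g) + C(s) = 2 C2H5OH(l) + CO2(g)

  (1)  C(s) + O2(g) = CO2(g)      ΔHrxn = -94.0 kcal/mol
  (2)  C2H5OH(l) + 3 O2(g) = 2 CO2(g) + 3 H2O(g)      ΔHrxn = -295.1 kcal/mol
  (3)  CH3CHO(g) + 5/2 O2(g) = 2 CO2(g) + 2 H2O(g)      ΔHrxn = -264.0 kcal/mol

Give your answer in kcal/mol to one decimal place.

ΔHrxn = -31.8 kcal/mol

(1) as written: -94.0 kcal/mol
(2) reversed and × 2: (-2)·(-295.1) = +590.2 kcal/mol
(3) × 2: (2)·(-264.0) = -528.0 kcal/mol
ΔHrxn = (1)·(-94.0) + (-2)·(-295.1) + (2)·(-264.0) = -31.8 kcal/mol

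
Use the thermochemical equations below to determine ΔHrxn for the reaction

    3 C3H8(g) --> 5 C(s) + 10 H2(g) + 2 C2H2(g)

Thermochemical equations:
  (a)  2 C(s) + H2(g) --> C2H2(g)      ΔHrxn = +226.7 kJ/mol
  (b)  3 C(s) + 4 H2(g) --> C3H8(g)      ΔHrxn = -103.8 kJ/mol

ΔHrxn = 764.8 kJ/mol

(a) × 2 (×2 to match 2 C2H2(g) in the target): (2)·(+226.7) = +453.4 kJ/mol
(b) reversed and × 3 (C3H8(g) must end up as a reactant; scale by 3 for the 3 C3H8(g)): (-3)·(-103.8) = +311.4 kJ/mol
ΔHrxn = (+453.4) + (+311.4) = 764.8 kJ/mol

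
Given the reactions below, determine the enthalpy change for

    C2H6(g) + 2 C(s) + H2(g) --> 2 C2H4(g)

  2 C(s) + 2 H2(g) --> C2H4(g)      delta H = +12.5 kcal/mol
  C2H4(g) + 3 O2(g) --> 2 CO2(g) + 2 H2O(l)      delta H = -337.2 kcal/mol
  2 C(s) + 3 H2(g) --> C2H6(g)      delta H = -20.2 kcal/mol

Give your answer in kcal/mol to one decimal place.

delta H = 45.2 kcal/mol

equation 1 × 2: (2)·(+12.5) = +25.0 kcal/mol
equation 2: not needed.
equation 3 reversed: +20.2 kcal/mol
Summing the manipulated equations, delta H = (2)·(+12.5) + (-1)·(-20.2) = 45.2 kcal/mol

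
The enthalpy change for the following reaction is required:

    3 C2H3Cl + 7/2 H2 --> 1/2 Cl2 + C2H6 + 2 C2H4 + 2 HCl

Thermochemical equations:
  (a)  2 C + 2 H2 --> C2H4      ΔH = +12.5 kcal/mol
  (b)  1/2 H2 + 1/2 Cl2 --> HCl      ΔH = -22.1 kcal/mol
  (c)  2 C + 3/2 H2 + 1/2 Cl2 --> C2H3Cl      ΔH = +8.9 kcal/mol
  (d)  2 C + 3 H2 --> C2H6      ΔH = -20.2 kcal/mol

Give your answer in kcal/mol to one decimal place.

(a) × 2 (scale by 2 for the 2 C2H4): (2)·(+12.5) = +25.0 kcal/mol
(b) × 2 (scale by 2 for the 2 HCl): (2)·(-22.1) = -44.2 kcal/mol
(c) reversed and × 3 (reverse to put C2H3Cl on the reactant side; ×3 to match 3 C2H3Cl in the target): (-3)·(+8.9) = -26.7 kcal/mol
(d) as written (C2H6 already on the product side): -20.2 kcal/mol
Combining the equations, ΔH = (2)·(+12.5) + (2)·(-22.1) + (-3)·(+8.9) + (1)·(-20.2) = -66.1 kcal/mol

ΔH = -66.1 kcal/mol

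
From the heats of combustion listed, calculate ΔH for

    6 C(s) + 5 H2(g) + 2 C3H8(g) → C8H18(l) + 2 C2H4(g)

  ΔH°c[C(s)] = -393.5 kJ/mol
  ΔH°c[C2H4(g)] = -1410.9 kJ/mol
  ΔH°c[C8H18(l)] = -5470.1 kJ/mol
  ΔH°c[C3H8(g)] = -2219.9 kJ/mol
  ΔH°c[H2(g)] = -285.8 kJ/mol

With combustion enthalpies, reactants minus products:
= [6·(-393.5) + 5·(-285.8) + 2·(-2219.9)] − [1·(-5470.1) + 2·(-1410.9)]
= 62.1 kJ/mol

ΔH = 62.1 kJ/mol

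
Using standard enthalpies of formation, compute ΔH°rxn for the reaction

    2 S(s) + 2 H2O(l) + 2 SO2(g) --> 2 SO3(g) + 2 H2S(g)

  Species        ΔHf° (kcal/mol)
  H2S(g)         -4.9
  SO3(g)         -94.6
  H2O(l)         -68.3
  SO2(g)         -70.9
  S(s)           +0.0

Products: 2·(-94.6) + 2·(-4.9) = -199.0
Reactants: 2·(+0.0) + 2·(-68.3) + 2·(-70.9) = -278.4
ΔH°rxn = (-199.0) − (-278.4) = 79.4 kcal/mol

ΔH°rxn = 79.4 kcal/mol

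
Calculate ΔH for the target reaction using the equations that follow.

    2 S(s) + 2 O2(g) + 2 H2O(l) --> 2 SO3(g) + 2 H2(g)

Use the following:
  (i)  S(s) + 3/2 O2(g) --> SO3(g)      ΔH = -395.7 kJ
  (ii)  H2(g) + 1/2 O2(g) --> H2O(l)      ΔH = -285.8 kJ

(i) × 2: (2)·(-395.7) = -791.4 kJ
(ii) reversed and × 2: (-2)·(-285.8) = +571.6 kJ
Combining the equations, ΔH = (2)·(-395.7) + (-2)·(-285.8) = -219.8 kJ

ΔH = -219.8 kJ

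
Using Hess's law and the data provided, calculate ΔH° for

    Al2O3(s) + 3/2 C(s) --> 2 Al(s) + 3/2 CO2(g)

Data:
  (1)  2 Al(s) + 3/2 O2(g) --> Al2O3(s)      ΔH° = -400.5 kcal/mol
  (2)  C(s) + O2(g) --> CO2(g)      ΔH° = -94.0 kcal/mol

(1) reversed: +400.5 kcal/mol
(2) × 3/2: (3/2)·(-94.0) = -141.0 kcal/mol
ΔH° = (-1)·(-400.5) + (3/2)·(-94.0) = 259.5 kcal/mol

ΔH° = 259.5 kcal/mol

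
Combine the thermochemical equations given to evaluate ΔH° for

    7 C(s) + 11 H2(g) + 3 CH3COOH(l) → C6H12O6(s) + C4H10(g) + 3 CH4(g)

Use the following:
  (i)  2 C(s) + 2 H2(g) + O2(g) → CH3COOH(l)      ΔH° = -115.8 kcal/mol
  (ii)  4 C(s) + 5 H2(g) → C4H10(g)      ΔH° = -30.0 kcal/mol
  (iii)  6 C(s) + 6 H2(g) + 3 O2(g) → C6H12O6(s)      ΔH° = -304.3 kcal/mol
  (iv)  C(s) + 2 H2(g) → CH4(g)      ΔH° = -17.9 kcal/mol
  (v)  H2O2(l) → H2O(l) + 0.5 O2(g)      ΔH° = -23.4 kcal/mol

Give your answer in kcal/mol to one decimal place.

ΔH° = -40.6 kcal/mol

(i) reversed and × 3 (reverse to put CH3COOH(l) on the reactant side; ×3 to match 3 CH3COOH(l) in the target): (-3)·(-115.8) = +347.4 kcal/mol
(ii) as written (C4H10(g) already on the product side): -30.0 kcal/mol
(iii) as written (C6H12O6(s) already on the product side): -304.3 kcal/mol
(iv) × 3 (×3 to match 3 CH4(g) in the target): (3)·(-17.9) = -53.7 kcal/mol
(v): not needed (H2O(l) appears nowhere else).
By Hess's law, ΔH° = (+347.4) + (-30.0) + (-304.3) + (-53.7) = -40.6 kcal/mol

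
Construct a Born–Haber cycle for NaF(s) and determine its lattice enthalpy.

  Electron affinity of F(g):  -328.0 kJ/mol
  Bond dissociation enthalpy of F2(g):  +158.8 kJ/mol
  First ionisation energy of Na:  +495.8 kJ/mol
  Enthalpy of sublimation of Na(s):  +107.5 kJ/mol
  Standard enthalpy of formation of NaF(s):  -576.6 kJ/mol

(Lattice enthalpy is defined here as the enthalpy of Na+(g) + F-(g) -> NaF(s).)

U = -931.3 kJ/mol

ΔHf° = 1·ΔHsub + 1·(ΣIE) + 1/2·D(F2) + 1·EA + U
-576.6 = 1·(+107.5) + 1·(+495.8) + 1/2·(+158.8) + 1·(-328.0) + U
U = -576.6 − (+354.7) = -931.3 kJ/mol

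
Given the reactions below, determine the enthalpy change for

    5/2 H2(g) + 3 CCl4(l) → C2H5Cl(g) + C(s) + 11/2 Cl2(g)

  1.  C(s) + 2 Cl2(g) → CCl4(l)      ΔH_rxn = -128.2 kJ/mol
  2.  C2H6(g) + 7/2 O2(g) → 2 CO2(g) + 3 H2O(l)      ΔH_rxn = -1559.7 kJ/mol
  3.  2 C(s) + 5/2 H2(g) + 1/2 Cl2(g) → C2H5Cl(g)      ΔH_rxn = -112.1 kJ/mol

ΔH_rxn = 272.5 kJ/mol

eq. 1 reversed and × 3 (CCl4(l) must end up as a reactant; scale by 3 for the 3 CCl4(l)): (-3)·(-128.2) = +384.6 kJ/mol
eq. 2: not needed (O2(g) appears nowhere else).
eq. 3 as written (C2H5Cl(g) already on the product side): -112.1 kJ/mol
Since enthalpy is a state function, ΔH_rxn = (+384.6) + (-112.1) = 272.5 kJ/mol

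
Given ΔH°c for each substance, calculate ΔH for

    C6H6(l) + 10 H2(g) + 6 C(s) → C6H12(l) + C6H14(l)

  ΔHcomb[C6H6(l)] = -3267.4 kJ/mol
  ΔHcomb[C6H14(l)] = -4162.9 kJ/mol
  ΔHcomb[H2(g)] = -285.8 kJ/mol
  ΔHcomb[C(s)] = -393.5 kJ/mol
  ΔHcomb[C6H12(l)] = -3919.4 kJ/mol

Using ΔH = Σ nΔHc°(reactants) − Σ nΔHc°(products):
= [1·(-3267.4) + 10·(-285.8) + 6·(-393.5)] − [1·(-3919.4) + 1·(-4162.9)]
= -404.1 kJ/mol

ΔH = -404.1 kJ/mol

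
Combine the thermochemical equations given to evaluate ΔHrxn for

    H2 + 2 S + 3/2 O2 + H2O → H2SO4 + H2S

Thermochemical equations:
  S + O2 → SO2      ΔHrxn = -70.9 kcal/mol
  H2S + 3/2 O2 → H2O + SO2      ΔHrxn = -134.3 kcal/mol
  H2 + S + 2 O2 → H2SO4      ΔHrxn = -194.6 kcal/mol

ΔHrxn = -131.2 kcal/mol

equation 1 as written: -70.9 kcal/mol
equation 2 reversed: +134.3 kcal/mol
equation 3 as written: -194.6 kcal/mol
Combining the equations, ΔHrxn = (-70.9) + (+134.3) + (-194.6) = -131.2 kcal/mol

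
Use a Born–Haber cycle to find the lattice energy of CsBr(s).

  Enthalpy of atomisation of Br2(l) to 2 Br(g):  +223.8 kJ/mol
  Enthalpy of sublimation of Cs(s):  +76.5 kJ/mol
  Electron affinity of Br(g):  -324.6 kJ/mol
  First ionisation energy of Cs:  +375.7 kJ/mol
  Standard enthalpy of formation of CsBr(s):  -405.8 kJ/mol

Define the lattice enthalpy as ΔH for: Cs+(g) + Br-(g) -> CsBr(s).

U = -645.3 kJ/mol

ΔHf° = 1·ΔHsub + 1·(ΣIE) + 1/2·D(Br2) + 1·EA + U
-405.8 = 1·(+76.5) + 1·(+375.7) + 1/2·(+223.8) + 1·(-324.6) + U
U = -405.8 − (+239.5) = -645.3 kJ/mol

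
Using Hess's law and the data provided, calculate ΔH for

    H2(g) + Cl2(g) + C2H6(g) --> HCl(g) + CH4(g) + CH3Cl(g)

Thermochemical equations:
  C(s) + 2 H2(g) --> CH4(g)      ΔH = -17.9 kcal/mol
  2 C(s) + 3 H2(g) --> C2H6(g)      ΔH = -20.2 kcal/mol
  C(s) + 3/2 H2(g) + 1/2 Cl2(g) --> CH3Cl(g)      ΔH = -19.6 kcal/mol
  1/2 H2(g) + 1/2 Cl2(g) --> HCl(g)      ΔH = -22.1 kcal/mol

ΔH = -39.4 kcal/mol

equation 1 as written: -17.9 kcal/mol
equation 2 reversed: +20.2 kcal/mol
equation 3 as written: -19.6 kcal/mol
equation 4 as written: -22.1 kcal/mol
ΔH = (1)·(-17.9) + (-1)·(-20.2) + (1)·(-19.6) + (1)·(-22.1) = -39.4 kcal/mol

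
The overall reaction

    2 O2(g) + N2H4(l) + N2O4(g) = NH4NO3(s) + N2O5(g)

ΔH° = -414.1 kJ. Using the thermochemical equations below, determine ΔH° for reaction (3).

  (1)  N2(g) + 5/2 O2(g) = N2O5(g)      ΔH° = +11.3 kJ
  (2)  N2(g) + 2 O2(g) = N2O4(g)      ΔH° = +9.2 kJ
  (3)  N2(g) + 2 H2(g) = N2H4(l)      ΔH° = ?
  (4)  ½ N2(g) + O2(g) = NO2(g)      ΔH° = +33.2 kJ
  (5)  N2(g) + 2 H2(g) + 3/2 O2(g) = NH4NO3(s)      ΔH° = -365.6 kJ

ΔH° = 50.6 kJ

(1) as written: +11.3 kJ
(2) reversed: -9.2 kJ
(3) reversed: contributes −x
(4): not needed.
(5) as written: -365.6 kJ
-414.1 = (+11.3) + (-9.2) + (-365.6) − x
x = (-414.1 − (-363.5)) / (-1) = 50.6 kJ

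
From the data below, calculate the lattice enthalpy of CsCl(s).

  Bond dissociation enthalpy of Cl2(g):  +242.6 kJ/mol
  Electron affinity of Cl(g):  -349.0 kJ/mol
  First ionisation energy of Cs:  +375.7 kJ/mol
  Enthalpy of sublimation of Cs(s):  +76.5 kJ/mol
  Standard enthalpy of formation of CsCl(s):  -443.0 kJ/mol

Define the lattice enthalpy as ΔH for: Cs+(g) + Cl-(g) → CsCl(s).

U = -667.5 kJ/mol

ΔHf° = 1·ΔHsub + 1·(ΣIE) + 1/2·D(Cl2) + 1·EA + U
-443.0 = 1·(+76.5) + 1·(+375.7) + 1/2·(+242.6) + 1·(-349.0) + U
U = -443.0 − (+224.5) = -667.5 kJ/mol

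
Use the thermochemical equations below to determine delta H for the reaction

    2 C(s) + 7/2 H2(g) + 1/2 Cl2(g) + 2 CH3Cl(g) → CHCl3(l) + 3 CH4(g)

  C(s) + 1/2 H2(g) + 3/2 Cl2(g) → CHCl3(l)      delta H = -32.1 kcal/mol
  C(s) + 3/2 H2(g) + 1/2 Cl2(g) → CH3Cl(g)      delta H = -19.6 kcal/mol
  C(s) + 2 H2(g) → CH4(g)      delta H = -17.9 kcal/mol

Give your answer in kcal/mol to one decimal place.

equation 1 as written (CHCl3(l) already on the product side): -32.1 kcal/mol
equation 2 reversed and × 2 (CH3Cl(g) must end up as a reactant; scale by 2 for the 2 CH3Cl(g)): (-2)·(-19.6) = +39.2 kcal/mol
equation 3 × 3 (×3 to match 3 CH4(g) in the target): (3)·(-17.9) = -53.7 kcal/mol
delta H = (-32.1) + (+39.2) + (-53.7) = -46.6 kcal/mol

delta H = -46.6 kcal/mol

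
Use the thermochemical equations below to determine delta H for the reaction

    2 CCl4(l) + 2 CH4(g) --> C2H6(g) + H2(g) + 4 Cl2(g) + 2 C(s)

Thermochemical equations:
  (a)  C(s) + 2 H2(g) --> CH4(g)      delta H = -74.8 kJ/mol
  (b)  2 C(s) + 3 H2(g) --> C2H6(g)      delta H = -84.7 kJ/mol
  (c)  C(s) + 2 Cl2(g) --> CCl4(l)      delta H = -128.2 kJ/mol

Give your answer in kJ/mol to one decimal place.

(a) reversed and × 2: (-2)·(-74.8) = +149.6 kJ/mol
(b) as written: -84.7 kJ/mol
(c) reversed and × 2: (-2)·(-128.2) = +256.4 kJ/mol
Combining the equations, delta H = (+149.6) + (-84.7) + (+256.4) = 321.3 kJ/mol

delta H = 321.3 kJ/mol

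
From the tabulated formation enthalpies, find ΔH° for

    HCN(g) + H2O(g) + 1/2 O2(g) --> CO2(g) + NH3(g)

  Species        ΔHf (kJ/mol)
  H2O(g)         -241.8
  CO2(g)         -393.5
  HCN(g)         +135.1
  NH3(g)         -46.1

Products: 1·(-393.5) + 1·(-46.1) = -439.6
Reactants: 1·(+135.1) + 1·(-241.8) + 1/2·(+0.0) = -106.7
ΔH° = (-439.6) − (-106.7) = -332.9 kJ/mol

ΔH° = -332.9 kJ/mol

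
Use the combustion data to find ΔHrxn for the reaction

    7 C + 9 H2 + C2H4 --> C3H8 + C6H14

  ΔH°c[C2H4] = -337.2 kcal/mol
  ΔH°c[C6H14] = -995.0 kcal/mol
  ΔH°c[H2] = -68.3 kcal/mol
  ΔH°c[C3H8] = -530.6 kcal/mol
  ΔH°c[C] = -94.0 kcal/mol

ΔHrxn = -84.3 kcal/mol

With combustion enthalpies, reactants minus products:
= [7·(-94.0) + 9·(-68.3) + 1·(-337.2)] − [1·(-530.6) + 1·(-995.0)]
= -84.3 kcal/mol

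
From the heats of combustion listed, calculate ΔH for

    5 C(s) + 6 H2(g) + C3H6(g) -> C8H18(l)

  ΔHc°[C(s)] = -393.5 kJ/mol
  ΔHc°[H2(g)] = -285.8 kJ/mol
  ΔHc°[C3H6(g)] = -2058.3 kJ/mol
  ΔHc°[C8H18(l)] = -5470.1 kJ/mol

With combustion enthalpies, reactants minus products:
= [5·(-393.5) + 6·(-285.8) + 1·(-2058.3)] − [1·(-5470.1)]
= -270.5 kJ/mol

ΔH = -270.5 kJ/mol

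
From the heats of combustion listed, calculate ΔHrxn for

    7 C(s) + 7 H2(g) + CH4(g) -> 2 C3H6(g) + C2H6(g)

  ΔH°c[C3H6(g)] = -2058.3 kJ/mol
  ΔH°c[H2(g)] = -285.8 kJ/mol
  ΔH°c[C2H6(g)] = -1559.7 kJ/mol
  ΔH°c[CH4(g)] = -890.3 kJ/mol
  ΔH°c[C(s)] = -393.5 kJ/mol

Using ΔH = Σ nΔHc°(reactants) − Σ nΔHc°(products):
= [7·(-393.5) + 7·(-285.8) + 1·(-890.3)] − [2·(-2058.3) + 1·(-1559.7)]
= 30.9 kJ/mol

ΔHrxn = 30.9 kJ/mol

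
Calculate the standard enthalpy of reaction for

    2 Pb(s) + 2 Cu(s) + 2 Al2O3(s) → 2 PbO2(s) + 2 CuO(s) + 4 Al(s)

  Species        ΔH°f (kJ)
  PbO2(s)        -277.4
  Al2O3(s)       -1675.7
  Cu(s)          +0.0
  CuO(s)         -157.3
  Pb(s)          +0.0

ΔH°rxn = 2482.0 kJ

ΔH°rxn = Σ nΔHf°(products) − Σ nΔHf°(reactants).
Products: 2·(-277.4) + 2·(-157.3) + 4·(+0.0) = -869.4
Reactants: 2·(+0.0) + 2·(+0.0) + 2·(-1675.7) = -3351.4
ΔH°rxn = (-869.4) − (-3351.4) = 2482.0 kJ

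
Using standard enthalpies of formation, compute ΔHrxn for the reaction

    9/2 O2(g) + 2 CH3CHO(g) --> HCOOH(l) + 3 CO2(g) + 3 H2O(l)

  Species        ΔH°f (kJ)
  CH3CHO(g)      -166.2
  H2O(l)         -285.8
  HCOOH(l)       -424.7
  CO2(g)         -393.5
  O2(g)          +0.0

ΔHrxn = -2130.2 kJ

Products: 1·(-424.7) + 3·(-393.5) + 3·(-285.8) = -2462.6
Reactants: 9/2·(+0.0) + 2·(-166.2) = -332.4
ΔHrxn = (-2462.6) − (-332.4) = -2130.2 kJ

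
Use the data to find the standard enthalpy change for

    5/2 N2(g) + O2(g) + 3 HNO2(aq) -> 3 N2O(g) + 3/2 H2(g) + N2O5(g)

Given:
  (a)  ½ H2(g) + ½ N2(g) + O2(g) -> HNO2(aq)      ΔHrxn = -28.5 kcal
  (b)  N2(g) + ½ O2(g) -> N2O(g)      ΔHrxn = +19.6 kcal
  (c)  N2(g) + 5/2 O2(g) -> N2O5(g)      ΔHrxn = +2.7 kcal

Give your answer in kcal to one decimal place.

ΔHrxn = 147.0 kcal

(a) reversed and × 3 (reverse to put HNO2(aq) on the reactant side; ×3 to match 3 HNO2(aq) in the target): (-3)·(-28.5) = +85.5 kcal
(b) × 3 (×3 to match 3 N2O(g) in the target): (3)·(+19.6) = +58.8 kcal
(c) as written (N2O5(g) already on the product side): +2.7 kcal
By Hess's law, ΔHrxn = (-3)·(-28.5) + (3)·(+19.6) + (1)·(+2.7) = 147.0 kcal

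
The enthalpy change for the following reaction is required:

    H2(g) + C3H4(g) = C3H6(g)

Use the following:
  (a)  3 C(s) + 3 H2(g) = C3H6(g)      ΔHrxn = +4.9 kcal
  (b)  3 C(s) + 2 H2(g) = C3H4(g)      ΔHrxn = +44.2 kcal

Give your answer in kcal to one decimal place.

ΔHrxn = -39.3 kcal

(a) as written: +4.9 kcal
(b) reversed: -44.2 kcal
By Hess's law, ΔHrxn = (1)·(+4.9) + (-1)·(+44.2) = -39.3 kcal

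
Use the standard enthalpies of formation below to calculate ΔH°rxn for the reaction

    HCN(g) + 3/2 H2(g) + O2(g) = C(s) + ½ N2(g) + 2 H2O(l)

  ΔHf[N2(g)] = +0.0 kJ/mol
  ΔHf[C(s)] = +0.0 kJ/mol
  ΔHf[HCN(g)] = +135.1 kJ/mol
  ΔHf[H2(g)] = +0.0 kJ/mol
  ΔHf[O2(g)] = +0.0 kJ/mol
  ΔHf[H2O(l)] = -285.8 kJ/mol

ΔH°rxn = Σ nΔHf°(products) − Σ nΔHf°(reactants).
Products: 1·(+0.0) + 1/2·(+0.0) + 2·(-285.8) = -571.6
Reactants: 1·(+135.1) + 3/2·(+0.0) + 1·(+0.0) = +135.1
ΔH°rxn = (-571.6) − (+135.1) = -706.7 kJ/mol

ΔH°rxn = -706.7 kJ/mol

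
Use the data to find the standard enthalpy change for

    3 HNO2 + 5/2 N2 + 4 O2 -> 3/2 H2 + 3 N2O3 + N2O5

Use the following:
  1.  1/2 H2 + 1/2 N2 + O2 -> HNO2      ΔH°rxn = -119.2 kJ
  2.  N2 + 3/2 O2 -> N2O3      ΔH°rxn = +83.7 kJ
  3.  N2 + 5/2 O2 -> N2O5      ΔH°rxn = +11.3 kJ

ΔH°rxn = 620.0 kJ

eq. 1 reversed and × 3 (HNO2 must end up as a reactant; scale by 3 for the 3 HNO2): (-3)·(-119.2) = +357.6 kJ
eq. 2 × 3 (scale by 3 for the 3 N2O3): (3)·(+83.7) = +251.1 kJ
eq. 3 as written (N2O5 already on the product side): +11.3 kJ
ΔH°rxn = (-3)·(-119.2) + (3)·(+83.7) + (1)·(+11.3) = 620.0 kJ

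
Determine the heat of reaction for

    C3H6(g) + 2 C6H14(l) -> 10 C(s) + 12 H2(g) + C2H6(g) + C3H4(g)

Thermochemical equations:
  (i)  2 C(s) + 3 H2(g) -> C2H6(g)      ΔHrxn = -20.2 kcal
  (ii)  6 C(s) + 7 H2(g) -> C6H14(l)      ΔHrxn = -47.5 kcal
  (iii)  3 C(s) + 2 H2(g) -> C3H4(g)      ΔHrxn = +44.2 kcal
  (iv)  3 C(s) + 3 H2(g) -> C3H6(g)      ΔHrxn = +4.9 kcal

(i) as written: -20.2 kcal
(ii) reversed and × 2: (-2)·(-47.5) = +95.0 kcal
(iii) as written: +44.2 kcal
(iv) reversed: -4.9 kcal
Combining the equations, ΔHrxn = (1)·(-20.2) + (-2)·(-47.5) + (1)·(+44.2) + (-1)·(+4.9) = 114.1 kcal

ΔHrxn = 114.1 kcal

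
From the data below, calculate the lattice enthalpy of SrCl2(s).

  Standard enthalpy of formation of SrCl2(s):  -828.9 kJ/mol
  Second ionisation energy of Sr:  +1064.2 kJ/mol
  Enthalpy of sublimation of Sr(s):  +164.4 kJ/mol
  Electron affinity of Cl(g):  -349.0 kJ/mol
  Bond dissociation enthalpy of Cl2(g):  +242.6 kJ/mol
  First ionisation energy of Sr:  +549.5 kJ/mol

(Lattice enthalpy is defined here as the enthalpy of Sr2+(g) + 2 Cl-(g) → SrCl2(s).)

U = -2151.6 kJ/mol

ΔHf° = 1·ΔHsub + 1·(ΣIE) + 1·D(Cl2) + 2·EA + U
-828.9 = 1·(+164.4) + 1·(+1613.7) + 1·(+242.6) + 2·(-349.0) + U
U = -828.9 − (+1322.7) = -2151.6 kJ/mol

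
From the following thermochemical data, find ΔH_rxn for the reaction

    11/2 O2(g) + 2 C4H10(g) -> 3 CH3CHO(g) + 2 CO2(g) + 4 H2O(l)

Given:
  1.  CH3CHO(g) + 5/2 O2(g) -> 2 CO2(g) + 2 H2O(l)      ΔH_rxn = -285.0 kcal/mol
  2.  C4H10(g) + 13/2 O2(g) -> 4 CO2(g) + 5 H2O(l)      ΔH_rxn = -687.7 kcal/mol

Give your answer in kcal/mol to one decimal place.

eq. 1 reversed and × 3 (CH3CHO(g) must end up as a product; scale by 3 for the 3 CH3CHO(g)): (-3)·(-285.0) = +855.0 kcal/mol
eq. 2 × 2 (scale by 2 for the 2 C4H10(g)): (2)·(-687.7) = -1375.4 kcal/mol
Summing the manipulated equations, ΔH_rxn = (+855.0) + (-1375.4) = -520.4 kcal/mol

ΔH_rxn = -520.4 kcal/mol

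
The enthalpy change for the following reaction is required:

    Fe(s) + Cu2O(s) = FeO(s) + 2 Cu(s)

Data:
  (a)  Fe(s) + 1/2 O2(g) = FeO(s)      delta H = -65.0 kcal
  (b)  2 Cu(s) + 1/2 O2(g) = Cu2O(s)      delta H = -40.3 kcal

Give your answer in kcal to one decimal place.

(a) as written: -65.0 kcal
(b) reversed: +40.3 kcal
Since enthalpy is a state function, delta H = (1)·(-65.0) + (-1)·(-40.3) = -24.7 kcal

delta H = -24.7 kcal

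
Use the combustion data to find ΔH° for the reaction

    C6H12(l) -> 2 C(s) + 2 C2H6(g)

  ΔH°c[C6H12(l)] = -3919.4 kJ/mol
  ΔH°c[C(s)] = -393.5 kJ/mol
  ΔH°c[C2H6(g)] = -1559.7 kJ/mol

With combustion enthalpies, reactants minus products:
= [1·(-3919.4)] − [2·(-393.5) + 2·(-1559.7)]
= -13.0 kJ/mol

ΔH° = -13.0 kJ/mol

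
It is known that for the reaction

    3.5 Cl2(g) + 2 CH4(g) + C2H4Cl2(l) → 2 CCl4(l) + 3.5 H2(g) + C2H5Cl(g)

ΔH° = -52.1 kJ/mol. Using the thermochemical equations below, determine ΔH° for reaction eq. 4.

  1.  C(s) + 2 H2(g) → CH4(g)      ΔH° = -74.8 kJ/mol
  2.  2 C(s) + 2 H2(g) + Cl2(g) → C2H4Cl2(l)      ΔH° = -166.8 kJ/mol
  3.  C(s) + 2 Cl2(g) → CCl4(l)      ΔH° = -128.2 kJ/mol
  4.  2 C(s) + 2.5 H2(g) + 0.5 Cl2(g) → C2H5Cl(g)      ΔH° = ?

ΔH° = -112.1 kJ/mol

eq. 1 reversed and × 2 (reverse to put CH4(g) on the reactant side; scale by 2 for the 2 CH4(g)): (-2)·(-74.8) = +149.6 kJ/mol
eq. 2 reversed (reverse to put C2H4Cl2(l) on the reactant side): +166.8 kJ/mol
eq. 3 × 2 (×2 to match 2 CCl4(l) in the target): (2)·(-128.2) = -256.4 kJ/mol
eq. 4 as written (C2H5Cl(g) already on the product side): contributes x
-52.1 = (+149.6) + (+166.8) + (-256.4) + x
x = (-52.1 − (+60.0)) / (1) = -112.1 kJ/mol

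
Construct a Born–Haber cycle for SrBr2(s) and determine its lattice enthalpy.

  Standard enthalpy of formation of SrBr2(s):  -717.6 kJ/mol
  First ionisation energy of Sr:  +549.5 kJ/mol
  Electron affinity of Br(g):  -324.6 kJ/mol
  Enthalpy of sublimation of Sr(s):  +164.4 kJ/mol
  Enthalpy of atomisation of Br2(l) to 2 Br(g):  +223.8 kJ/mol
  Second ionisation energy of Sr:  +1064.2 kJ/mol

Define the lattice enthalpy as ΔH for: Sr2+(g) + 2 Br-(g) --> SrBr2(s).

U = -2070.3 kJ/mol

ΔHf° = 1·ΔHsub + 1·(ΣIE) + 1·D(Br2) + 2·EA + U
-717.6 = 1·(+164.4) + 1·(+1613.7) + 1·(+223.8) + 2·(-324.6) + U
U = -717.6 − (+1352.7) = -2070.3 kJ/mol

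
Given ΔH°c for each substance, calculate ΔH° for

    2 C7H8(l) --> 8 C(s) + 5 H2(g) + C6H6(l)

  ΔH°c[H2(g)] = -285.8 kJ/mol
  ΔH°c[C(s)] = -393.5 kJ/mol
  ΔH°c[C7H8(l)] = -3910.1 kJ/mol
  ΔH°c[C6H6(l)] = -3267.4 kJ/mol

Using ΔH = Σ nΔHc°(reactants) − Σ nΔHc°(products):
= [2·(-3910.1)] − [8·(-393.5) + 5·(-285.8) + 1·(-3267.4)]
= 24.2 kJ/mol

ΔH° = 24.2 kJ/mol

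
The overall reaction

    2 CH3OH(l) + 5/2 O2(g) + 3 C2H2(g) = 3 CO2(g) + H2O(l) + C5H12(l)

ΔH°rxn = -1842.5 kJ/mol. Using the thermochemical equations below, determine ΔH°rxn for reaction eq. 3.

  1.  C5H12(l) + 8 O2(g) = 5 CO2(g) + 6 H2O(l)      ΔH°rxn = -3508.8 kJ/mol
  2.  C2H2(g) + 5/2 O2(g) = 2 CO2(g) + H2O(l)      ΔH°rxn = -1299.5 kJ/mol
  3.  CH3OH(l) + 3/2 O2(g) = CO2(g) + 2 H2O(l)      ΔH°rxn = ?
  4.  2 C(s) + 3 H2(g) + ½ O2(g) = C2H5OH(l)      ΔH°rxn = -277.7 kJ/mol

ΔH°rxn = -726.4 kJ/mol

eq. 1 reversed: +3508.8 kJ/mol
eq. 2 × 3: (3)·(-1299.5) = -3898.5 kJ/mol
eq. 3 × 2: contributes 2·x
eq. 4: not needed.
-1842.5 = (+3508.8) + (-3898.5) + 2·x
x = (-1842.5 − (-389.7)) / (2) = -726.4 kJ/mol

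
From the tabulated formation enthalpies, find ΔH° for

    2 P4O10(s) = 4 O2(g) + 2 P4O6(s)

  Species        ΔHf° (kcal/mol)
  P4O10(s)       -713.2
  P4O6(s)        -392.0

ΔH° = 642.4 kcal/mol

Products: 4·(+0.0) + 2·(-392.0) = -784.0
Reactants: 2·(-713.2) = -1426.4
ΔH° = (-784.0) − (-1426.4) = 642.4 kcal/mol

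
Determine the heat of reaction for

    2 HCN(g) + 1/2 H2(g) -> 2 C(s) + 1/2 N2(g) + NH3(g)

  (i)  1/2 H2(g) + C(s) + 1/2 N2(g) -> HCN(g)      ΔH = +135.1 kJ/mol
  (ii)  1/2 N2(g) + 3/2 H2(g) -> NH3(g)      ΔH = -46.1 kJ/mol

(i) reversed and × 2 (reverse to put HCN(g) on the reactant side; ×2 to match 2 HCN(g) in the target): (-2)·(+135.1) = -270.2 kJ/mol
(ii) as written (NH3(g) already on the product side): -46.1 kJ/mol
ΔH = (-2)·(+135.1) + (1)·(-46.1) = -316.3 kJ/mol

ΔH = -316.3 kJ/mol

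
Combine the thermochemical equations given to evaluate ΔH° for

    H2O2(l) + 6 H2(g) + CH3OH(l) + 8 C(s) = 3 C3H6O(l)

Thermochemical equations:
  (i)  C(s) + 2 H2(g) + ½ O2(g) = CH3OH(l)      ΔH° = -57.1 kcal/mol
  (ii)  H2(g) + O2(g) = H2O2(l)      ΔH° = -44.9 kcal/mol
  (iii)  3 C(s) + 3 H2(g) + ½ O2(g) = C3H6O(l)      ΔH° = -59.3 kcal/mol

(i) reversed (CH3OH(l) must end up as a reactant): +57.1 kcal/mol
(ii) reversed (reverse to put H2O2(l) on the reactant side): +44.9 kcal/mol
(iii) × 3 (×3 to match 3 C3H6O(l) in the target): (3)·(-59.3) = -177.9 kcal/mol
ΔH° = (+57.1) + (+44.9) + (-177.9) = -75.9 kcal/mol

ΔH° = -75.9 kcal/mol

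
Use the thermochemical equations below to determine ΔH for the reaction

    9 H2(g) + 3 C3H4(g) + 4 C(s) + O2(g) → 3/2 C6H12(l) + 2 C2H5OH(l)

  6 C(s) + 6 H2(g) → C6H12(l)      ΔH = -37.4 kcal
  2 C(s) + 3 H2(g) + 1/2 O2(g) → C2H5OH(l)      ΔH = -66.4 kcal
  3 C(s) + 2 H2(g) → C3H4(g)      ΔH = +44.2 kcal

ΔH = -321.5 kcal

equation 1 × 3/2: (3/2)·(-37.4) = -56.1 kcal
equation 2 × 2: (2)·(-66.4) = -132.8 kcal
equation 3 reversed and × 3: (-3)·(+44.2) = -132.6 kcal
By Hess's law, ΔH = (3/2)·(-37.4) + (2)·(-66.4) + (-3)·(+44.2) = -321.5 kcal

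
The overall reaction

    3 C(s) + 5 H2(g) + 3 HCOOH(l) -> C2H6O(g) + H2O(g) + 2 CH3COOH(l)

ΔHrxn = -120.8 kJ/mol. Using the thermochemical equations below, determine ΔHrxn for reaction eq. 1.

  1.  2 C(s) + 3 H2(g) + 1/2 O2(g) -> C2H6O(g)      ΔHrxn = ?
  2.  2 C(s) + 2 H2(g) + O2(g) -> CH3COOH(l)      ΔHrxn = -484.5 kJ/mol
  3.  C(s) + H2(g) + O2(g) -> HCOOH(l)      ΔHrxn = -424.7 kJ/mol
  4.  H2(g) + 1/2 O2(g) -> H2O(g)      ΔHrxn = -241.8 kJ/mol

eq. 1 as written (C2H6O(g) already on the product side): contributes x
eq. 2 × 2 (×2 to match 2 CH3COOH(l) in the target): (2)·(-484.5) = -969.0 kJ/mol
eq. 3 reversed and × 3 (reverse to put HCOOH(l) on the reactant side; scale by 3 for the 3 HCOOH(l)): (-3)·(-424.7) = +1274.1 kJ/mol
eq. 4 as written (H2O(g) already on the product side): -241.8 kJ/mol
-120.8 = (-969.0) + (+1274.1) + (-241.8) + x
x = (-120.8 − (+63.3)) / (1) = -184.1 kJ/mol

ΔHrxn = -184.1 kJ/mol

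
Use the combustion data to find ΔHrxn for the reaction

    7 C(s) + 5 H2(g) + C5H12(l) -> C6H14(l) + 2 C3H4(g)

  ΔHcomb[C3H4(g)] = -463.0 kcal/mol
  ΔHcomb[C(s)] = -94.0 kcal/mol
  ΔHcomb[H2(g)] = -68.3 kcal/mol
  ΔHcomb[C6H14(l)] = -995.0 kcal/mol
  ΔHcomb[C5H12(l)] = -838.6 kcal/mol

With combustion enthalpies, reactants minus products:
= [7·(-94.0) + 5·(-68.3) + 1·(-838.6)] − [1·(-995.0) + 2·(-463.0)]
= 82.9 kcal/mol

ΔHrxn = 82.9 kcal/mol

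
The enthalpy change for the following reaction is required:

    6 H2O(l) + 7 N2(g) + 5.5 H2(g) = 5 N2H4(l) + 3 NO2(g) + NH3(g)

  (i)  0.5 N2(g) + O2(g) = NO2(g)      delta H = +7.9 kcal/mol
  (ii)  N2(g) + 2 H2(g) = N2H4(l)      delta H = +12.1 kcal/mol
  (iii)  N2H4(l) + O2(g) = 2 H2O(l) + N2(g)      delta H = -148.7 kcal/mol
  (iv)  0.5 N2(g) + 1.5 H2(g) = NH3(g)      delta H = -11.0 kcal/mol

delta H = 483.0 kcal/mol

(i) × 3: (3)·(+7.9) = +23.7 kcal/mol
(ii) × 2: (2)·(+12.1) = +24.2 kcal/mol
(iii) reversed and × 3: (-3)·(-148.7) = +446.1 kcal/mol
(iv) as written: -11.0 kcal/mol
Combining the equations, delta H = (+23.7) + (+24.2) + (+446.1) + (-11.0) = 483.0 kcal/mol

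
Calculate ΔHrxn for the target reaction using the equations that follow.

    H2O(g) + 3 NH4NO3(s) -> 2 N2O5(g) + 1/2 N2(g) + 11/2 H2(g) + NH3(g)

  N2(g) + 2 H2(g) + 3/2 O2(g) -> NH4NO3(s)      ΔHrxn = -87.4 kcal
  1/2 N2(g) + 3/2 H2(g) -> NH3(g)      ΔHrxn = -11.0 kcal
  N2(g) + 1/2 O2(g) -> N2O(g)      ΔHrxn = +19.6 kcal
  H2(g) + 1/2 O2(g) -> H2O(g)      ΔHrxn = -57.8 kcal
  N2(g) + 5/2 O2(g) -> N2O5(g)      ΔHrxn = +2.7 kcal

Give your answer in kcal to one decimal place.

ΔHrxn = 314.4 kcal

equation 1 reversed and × 3: (-3)·(-87.4) = +262.2 kcal
equation 2 as written: -11.0 kcal
equation 3: not needed.
equation 4 reversed: +57.8 kcal
equation 5 × 2: (2)·(+2.7) = +5.4 kcal
Summing the manipulated equations, ΔHrxn = (-3)·(-87.4) + (1)·(-11.0) + (-1)·(-57.8) + (2)·(+2.7) = 314.4 kcal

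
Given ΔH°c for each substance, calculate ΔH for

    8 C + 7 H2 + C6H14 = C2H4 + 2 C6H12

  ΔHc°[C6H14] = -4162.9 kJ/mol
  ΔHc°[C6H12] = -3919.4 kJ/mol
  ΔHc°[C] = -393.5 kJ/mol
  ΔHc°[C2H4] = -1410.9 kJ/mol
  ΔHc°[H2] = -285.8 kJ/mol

ΔH = -61.8 kJ/mol

Using ΔH = Σ nΔHc°(reactants) − Σ nΔHc°(products):
= [8·(-393.5) + 7·(-285.8) + 1·(-4162.9)] − [1·(-1410.9) + 2·(-3919.4)]
= -61.8 kJ/mol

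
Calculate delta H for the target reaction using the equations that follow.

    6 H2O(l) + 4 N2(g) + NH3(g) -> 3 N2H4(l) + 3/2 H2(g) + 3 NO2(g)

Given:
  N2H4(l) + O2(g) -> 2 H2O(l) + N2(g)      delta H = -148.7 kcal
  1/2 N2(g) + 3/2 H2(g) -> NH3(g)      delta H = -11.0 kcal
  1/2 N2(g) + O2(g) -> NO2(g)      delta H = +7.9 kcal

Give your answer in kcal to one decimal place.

delta H = 480.8 kcal

equation 1 reversed and × 3: (-3)·(-148.7) = +446.1 kcal
equation 2 reversed: +11.0 kcal
equation 3 × 3: (3)·(+7.9) = +23.7 kcal
delta H = (-3)·(-148.7) + (-1)·(-11.0) + (3)·(+7.9) = 480.8 kcal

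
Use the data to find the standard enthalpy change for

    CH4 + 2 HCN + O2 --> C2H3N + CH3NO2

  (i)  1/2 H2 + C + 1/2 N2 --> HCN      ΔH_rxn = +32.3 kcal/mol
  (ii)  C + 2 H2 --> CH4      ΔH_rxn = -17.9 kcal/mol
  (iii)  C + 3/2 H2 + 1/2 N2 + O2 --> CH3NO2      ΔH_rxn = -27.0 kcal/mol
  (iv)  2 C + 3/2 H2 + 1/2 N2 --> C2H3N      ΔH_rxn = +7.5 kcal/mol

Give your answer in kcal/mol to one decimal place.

(i) reversed and × 2 (HCN must end up as a reactant; ×2 to match 2 HCN in the target): (-2)·(+32.3) = -64.6 kcal/mol
(ii) reversed (reverse to put CH4 on the reactant side): +17.9 kcal/mol
(iii) as written (CH3NO2 already on the product side): -27.0 kcal/mol
(iv) as written (C2H3N already on the product side): +7.5 kcal/mol
ΔH_rxn = (-2)·(+32.3) + (-1)·(-17.9) + (1)·(-27.0) + (1)·(+7.5) = -66.2 kcal/mol

ΔH_rxn = -66.2 kcal/mol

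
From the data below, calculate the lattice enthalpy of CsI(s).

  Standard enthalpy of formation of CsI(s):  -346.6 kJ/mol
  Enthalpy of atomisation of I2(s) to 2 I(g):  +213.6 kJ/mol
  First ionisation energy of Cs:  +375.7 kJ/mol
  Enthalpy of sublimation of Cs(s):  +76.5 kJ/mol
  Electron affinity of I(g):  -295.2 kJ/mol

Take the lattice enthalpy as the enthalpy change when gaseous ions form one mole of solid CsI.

ΔHf° = 1·ΔHsub + 1·(ΣIE) + 1/2·D(I2) + 1·EA + U
-346.6 = 1·(+76.5) + 1·(+375.7) + 1/2·(+213.6) + 1·(-295.2) + U
U = -346.6 − (+263.8) = -610.4 kJ/mol

U = -610.4 kJ/mol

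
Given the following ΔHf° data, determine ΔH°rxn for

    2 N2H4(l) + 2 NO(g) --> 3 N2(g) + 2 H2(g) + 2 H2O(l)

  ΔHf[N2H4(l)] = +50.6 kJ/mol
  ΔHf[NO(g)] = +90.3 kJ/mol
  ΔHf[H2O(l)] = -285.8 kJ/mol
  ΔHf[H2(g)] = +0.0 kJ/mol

ΔH°rxn = -853.4 kJ/mol

Products: 3·(+0.0) + 2·(+0.0) + 2·(-285.8) = -571.6
Reactants: 2·(+50.6) + 2·(+90.3) = +281.8
ΔH°rxn = (-571.6) − (+281.8) = -853.4 kJ/mol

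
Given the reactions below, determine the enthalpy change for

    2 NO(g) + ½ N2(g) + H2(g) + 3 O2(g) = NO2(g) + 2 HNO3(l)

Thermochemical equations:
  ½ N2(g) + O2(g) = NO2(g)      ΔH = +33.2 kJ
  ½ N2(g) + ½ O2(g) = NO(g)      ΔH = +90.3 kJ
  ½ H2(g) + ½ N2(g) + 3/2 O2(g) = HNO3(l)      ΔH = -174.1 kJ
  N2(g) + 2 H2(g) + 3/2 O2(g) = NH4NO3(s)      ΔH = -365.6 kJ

ΔH = -495.6 kJ

equation 1 as written (NO2(g) already on the product side): +33.2 kJ
equation 2 reversed and × 2 (reverse to put NO(g) on the reactant side; ×2 to match 2 NO(g) in the target): (-2)·(+90.3) = -180.6 kJ
equation 3 × 2 (×2 to match 2 HNO3(l) in the target): (2)·(-174.1) = -348.2 kJ
equation 4: not needed (NH4NO3(s) appears nowhere else).
Combining the equations, ΔH = (1)·(+33.2) + (-2)·(+90.3) + (2)·(-174.1) = -495.6 kJ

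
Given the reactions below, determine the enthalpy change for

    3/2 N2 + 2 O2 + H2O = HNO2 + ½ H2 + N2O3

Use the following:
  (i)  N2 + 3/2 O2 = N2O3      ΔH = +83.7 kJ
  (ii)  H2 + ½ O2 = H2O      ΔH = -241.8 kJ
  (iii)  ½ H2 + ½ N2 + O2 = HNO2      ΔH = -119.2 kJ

(i) as written (N2O3 already on the product side): +83.7 kJ
(ii) reversed (H2O must end up as a reactant): +241.8 kJ
(iii) as written (HNO2 already on the product side): -119.2 kJ
ΔH = (1)·(+83.7) + (-1)·(-241.8) + (1)·(-119.2) = 206.3 kJ

ΔH = 206.3 kJ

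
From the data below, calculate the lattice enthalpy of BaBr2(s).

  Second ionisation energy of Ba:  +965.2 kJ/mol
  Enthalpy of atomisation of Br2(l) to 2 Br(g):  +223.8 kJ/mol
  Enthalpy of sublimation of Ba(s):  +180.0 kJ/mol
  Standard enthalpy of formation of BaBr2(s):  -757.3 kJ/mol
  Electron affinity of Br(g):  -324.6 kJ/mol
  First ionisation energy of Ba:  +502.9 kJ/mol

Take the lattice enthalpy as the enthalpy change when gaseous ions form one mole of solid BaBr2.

U = -1980.0 kJ/mol

ΔHf° = 1·ΔHsub + 1·(ΣIE) + 1·D(Br2) + 2·EA + U
-757.3 = 1·(+180.0) + 1·(+1468.1) + 1·(+223.8) + 2·(-324.6) + U
U = -757.3 − (+1222.7) = -1980.0 kJ/mol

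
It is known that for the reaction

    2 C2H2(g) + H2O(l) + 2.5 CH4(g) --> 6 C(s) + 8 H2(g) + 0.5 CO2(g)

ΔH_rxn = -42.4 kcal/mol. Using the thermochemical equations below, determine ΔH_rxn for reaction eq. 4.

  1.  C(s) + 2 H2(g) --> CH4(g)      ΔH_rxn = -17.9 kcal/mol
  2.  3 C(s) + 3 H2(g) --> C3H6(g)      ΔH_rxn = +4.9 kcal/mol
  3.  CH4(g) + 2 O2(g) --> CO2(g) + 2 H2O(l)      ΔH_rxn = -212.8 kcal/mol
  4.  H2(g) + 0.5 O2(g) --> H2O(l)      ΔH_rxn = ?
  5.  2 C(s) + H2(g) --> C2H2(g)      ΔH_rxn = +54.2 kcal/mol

eq. 1 reversed and × 2: (-2)·(-17.9) = +35.8 kcal/mol
eq. 2: not needed (C3H6(g) appears nowhere else).
eq. 3 × 1/2 (scale by 1/2 for the 1/2 CO2(g)): (1/2)·(-212.8) = -106.4 kcal/mol
eq. 4 reversed and × 2: contributes −2·x
eq. 5 reversed and × 2 (reverse to put C2H2(g) on the reactant side; scale by 2 for the 2 C2H2(g)): (-2)·(+54.2) = -108.4 kcal/mol
-42.4 = (+35.8) + (-106.4) + (-108.4) − 2·x
x = (-42.4 − (-179.0)) / (-2) = -68.3 kcal/mol

ΔH_rxn = -68.3 kcal/mol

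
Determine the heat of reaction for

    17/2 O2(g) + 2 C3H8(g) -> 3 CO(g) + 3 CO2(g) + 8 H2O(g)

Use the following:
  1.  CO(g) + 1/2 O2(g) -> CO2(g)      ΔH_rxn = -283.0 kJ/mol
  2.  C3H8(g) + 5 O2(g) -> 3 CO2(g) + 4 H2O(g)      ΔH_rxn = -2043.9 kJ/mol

eq. 1 reversed and × 3: (-3)·(-283.0) = +849.0 kJ/mol
eq. 2 × 2: (2)·(-2043.9) = -4087.8 kJ/mol
Combining the equations, ΔH_rxn = (+849.0) + (-4087.8) = -3238.8 kJ/mol

ΔH_rxn = -3238.8 kJ/mol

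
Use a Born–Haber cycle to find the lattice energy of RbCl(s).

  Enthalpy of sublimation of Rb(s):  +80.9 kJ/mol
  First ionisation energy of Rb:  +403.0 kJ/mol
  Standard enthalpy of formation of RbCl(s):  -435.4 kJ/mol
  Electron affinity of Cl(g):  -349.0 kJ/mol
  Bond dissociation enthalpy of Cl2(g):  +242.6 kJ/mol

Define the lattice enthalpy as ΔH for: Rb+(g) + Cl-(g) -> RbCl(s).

ΔHf° = 1·ΔHsub + 1·(ΣIE) + 1/2·D(Cl2) + 1·EA + U
-435.4 = 1·(+80.9) + 1·(+403.0) + 1/2·(+242.6) + 1·(-349.0) + U
U = -435.4 − (+256.2) = -691.6 kJ/mol

U = -691.6 kJ/mol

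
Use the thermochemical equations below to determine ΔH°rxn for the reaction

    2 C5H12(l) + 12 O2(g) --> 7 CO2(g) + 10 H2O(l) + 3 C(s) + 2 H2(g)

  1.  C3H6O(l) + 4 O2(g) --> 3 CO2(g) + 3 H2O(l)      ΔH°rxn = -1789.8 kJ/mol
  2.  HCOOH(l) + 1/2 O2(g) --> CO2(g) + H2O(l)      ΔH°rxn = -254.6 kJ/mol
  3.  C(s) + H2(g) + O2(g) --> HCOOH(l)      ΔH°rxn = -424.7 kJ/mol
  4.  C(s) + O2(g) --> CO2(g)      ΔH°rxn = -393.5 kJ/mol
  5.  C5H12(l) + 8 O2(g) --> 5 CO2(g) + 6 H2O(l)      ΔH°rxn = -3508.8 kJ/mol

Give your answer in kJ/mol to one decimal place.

ΔH°rxn = -5265.5 kJ/mol

eq. 1: not needed.
eq. 2 reversed and × 2: (-2)·(-254.6) = +509.2 kJ/mol
eq. 3 reversed and × 2: (-2)·(-424.7) = +849.4 kJ/mol
eq. 4 reversed: +393.5 kJ/mol
eq. 5 × 2: (2)·(-3508.8) = -7017.6 kJ/mol
By Hess's law, ΔH°rxn = (-2)·(-254.6) + (-2)·(-424.7) + (-1)·(-393.5) + (2)·(-3508.8) = -5265.5 kJ/mol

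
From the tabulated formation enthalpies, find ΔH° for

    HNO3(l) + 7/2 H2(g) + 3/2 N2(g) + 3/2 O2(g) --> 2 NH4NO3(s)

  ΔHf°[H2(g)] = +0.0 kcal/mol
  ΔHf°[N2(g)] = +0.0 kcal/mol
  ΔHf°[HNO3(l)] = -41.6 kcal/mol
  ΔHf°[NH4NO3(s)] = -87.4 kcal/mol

ΔH° = -133.2 kcal/mol

Products: 2·(-87.4) = -174.8
Reactants: 1·(-41.6) + 7/2·(+0.0) + 3/2·(+0.0) + 3/2·(+0.0) = -41.6
ΔH° = (-174.8) − (-41.6) = -133.2 kcal/mol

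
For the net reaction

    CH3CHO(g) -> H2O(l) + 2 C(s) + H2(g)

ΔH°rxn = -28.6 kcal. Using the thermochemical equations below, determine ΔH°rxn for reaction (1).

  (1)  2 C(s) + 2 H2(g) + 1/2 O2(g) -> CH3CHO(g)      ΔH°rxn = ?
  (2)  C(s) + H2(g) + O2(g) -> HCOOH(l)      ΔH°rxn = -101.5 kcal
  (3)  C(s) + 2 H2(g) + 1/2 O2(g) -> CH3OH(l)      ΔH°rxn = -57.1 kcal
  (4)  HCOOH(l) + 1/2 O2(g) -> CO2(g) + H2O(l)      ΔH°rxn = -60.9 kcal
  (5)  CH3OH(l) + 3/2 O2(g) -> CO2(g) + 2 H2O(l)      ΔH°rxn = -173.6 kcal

ΔH°rxn = -39.7 kcal

(1) reversed (reverse to put CH3CHO(g) on the reactant side): contributes −x
(2) reversed: +101.5 kcal
(3) as written: -57.1 kcal
(4) reversed: +60.9 kcal
(5) as written: -173.6 kcal
-28.6 = (+101.5) + (-57.1) + (+60.9) + (-173.6) − x
x = (-28.6 − (-68.3)) / (-1) = -39.7 kcal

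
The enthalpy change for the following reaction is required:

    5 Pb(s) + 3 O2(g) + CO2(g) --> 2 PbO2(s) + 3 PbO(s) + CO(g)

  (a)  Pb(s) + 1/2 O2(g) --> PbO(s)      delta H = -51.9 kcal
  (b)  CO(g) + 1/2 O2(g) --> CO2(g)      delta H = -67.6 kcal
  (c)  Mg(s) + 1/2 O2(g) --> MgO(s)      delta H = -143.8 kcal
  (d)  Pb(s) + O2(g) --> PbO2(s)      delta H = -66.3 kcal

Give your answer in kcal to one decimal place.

delta H = -220.7 kcal

(a) × 3: (3)·(-51.9) = -155.7 kcal
(b) reversed: +67.6 kcal
(c): not needed.
(d) × 2: (2)·(-66.3) = -132.6 kcal
By Hess's law, delta H = (-155.7) + (+67.6) + (-132.6) = -220.7 kcal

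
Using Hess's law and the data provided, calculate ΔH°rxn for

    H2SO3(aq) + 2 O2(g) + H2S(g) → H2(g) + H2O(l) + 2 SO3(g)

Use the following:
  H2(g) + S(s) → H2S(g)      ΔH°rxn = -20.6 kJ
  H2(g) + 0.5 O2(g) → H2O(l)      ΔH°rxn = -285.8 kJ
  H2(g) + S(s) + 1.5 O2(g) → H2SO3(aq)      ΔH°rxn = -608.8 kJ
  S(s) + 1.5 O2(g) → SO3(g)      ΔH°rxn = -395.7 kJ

ΔH°rxn = -447.8 kJ

equation 1 reversed (H2S(g) must end up as a reactant): +20.6 kJ
equation 2 as written (H2O(l) already on the product side): -285.8 kJ
equation 3 reversed (reverse to put H2SO3(aq) on the reactant side): +608.8 kJ
equation 4 × 2 (×2 to match 2 SO3(g) in the target): (2)·(-395.7) = -791.4 kJ
ΔH°rxn = (+20.6) + (-285.8) + (+608.8) + (-791.4) = -447.8 kJ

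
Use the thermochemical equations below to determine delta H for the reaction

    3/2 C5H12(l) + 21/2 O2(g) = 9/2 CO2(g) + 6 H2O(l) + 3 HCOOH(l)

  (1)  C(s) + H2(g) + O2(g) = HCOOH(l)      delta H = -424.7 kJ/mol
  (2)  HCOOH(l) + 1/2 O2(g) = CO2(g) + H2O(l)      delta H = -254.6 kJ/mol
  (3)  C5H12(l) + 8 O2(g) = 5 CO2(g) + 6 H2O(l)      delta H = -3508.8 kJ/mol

delta H = -4499.4 kJ/mol

(1): not needed (H2(g) appears nowhere else).
(2) reversed and × 3: (-3)·(-254.6) = +763.8 kJ/mol
(3) × 3/2 (×3/2 to match 3/2 C5H12(l) in the target): (3/2)·(-3508.8) = -5263.2 kJ/mol
Summing the manipulated equations, delta H = (-3)·(-254.6) + (3/2)·(-3508.8) = -4499.4 kJ/mol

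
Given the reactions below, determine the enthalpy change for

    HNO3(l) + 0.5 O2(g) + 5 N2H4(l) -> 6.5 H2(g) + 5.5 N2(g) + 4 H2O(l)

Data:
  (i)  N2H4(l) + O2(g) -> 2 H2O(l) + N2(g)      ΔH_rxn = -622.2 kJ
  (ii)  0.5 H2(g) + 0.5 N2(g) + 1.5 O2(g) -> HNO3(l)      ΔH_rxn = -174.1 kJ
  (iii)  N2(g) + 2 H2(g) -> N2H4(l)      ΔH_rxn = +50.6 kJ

ΔH_rxn = -1222.1 kJ

(i) × 2: (2)·(-622.2) = -1244.4 kJ
(ii) reversed: +174.1 kJ
(iii) reversed and × 3: (-3)·(+50.6) = -151.8 kJ
ΔH_rxn = (-1244.4) + (+174.1) + (-151.8) = -1222.1 kJ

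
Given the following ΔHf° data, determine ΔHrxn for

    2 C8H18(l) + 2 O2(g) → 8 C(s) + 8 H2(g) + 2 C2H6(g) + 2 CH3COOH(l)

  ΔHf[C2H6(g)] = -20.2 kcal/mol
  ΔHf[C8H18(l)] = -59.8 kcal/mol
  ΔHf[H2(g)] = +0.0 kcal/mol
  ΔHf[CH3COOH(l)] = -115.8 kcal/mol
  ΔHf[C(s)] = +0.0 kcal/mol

Products: 8·(+0.0) + 8·(+0.0) + 2·(-20.2) + 2·(-115.8) = -272.0
Reactants: 2·(-59.8) + 2·(+0.0) = -119.6
ΔHrxn = (-272.0) − (-119.6) = -152.4 kcal/mol

ΔHrxn = -152.4 kcal/mol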